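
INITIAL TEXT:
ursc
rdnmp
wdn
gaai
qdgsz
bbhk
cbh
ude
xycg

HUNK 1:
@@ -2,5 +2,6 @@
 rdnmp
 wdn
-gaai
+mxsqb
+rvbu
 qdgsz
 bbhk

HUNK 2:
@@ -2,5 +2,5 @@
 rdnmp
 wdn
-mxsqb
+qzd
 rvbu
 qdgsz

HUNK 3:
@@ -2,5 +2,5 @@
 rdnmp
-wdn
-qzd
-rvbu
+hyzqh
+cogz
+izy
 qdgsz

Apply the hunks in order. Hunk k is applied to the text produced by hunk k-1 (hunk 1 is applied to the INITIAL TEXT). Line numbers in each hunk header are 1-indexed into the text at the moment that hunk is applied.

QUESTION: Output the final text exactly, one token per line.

Hunk 1: at line 2 remove [gaai] add [mxsqb,rvbu] -> 10 lines: ursc rdnmp wdn mxsqb rvbu qdgsz bbhk cbh ude xycg
Hunk 2: at line 2 remove [mxsqb] add [qzd] -> 10 lines: ursc rdnmp wdn qzd rvbu qdgsz bbhk cbh ude xycg
Hunk 3: at line 2 remove [wdn,qzd,rvbu] add [hyzqh,cogz,izy] -> 10 lines: ursc rdnmp hyzqh cogz izy qdgsz bbhk cbh ude xycg

Answer: ursc
rdnmp
hyzqh
cogz
izy
qdgsz
bbhk
cbh
ude
xycg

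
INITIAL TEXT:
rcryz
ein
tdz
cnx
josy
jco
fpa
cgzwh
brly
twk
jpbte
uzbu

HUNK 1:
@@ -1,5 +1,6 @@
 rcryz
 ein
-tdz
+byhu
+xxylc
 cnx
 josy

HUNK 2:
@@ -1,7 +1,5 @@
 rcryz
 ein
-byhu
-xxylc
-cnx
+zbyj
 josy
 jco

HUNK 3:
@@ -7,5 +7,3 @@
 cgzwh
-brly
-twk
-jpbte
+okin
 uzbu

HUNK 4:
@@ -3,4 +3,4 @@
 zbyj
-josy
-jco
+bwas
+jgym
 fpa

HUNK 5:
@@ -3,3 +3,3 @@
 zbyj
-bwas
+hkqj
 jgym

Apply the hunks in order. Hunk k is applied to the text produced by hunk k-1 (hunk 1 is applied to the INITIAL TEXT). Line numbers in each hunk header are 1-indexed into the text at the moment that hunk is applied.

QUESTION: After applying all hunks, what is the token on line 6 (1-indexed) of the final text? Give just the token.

Answer: fpa

Derivation:
Hunk 1: at line 1 remove [tdz] add [byhu,xxylc] -> 13 lines: rcryz ein byhu xxylc cnx josy jco fpa cgzwh brly twk jpbte uzbu
Hunk 2: at line 1 remove [byhu,xxylc,cnx] add [zbyj] -> 11 lines: rcryz ein zbyj josy jco fpa cgzwh brly twk jpbte uzbu
Hunk 3: at line 7 remove [brly,twk,jpbte] add [okin] -> 9 lines: rcryz ein zbyj josy jco fpa cgzwh okin uzbu
Hunk 4: at line 3 remove [josy,jco] add [bwas,jgym] -> 9 lines: rcryz ein zbyj bwas jgym fpa cgzwh okin uzbu
Hunk 5: at line 3 remove [bwas] add [hkqj] -> 9 lines: rcryz ein zbyj hkqj jgym fpa cgzwh okin uzbu
Final line 6: fpa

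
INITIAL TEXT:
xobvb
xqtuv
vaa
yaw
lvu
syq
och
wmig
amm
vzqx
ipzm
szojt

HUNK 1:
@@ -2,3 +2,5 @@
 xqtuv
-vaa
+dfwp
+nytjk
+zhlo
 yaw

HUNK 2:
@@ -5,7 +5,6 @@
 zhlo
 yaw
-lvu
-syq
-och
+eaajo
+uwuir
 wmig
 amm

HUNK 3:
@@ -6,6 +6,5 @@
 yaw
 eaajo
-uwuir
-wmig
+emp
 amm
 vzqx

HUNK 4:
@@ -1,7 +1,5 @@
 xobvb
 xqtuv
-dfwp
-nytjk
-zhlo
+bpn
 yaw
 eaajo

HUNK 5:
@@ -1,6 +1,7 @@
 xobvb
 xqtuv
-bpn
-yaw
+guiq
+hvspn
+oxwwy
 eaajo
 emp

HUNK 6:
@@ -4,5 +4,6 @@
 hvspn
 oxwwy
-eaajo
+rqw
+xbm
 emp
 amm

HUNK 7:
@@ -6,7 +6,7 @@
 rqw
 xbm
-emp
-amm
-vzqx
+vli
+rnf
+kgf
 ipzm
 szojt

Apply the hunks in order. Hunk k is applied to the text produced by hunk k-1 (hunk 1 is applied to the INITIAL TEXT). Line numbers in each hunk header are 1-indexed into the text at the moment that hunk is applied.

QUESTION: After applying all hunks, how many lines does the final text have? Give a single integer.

Hunk 1: at line 2 remove [vaa] add [dfwp,nytjk,zhlo] -> 14 lines: xobvb xqtuv dfwp nytjk zhlo yaw lvu syq och wmig amm vzqx ipzm szojt
Hunk 2: at line 5 remove [lvu,syq,och] add [eaajo,uwuir] -> 13 lines: xobvb xqtuv dfwp nytjk zhlo yaw eaajo uwuir wmig amm vzqx ipzm szojt
Hunk 3: at line 6 remove [uwuir,wmig] add [emp] -> 12 lines: xobvb xqtuv dfwp nytjk zhlo yaw eaajo emp amm vzqx ipzm szojt
Hunk 4: at line 1 remove [dfwp,nytjk,zhlo] add [bpn] -> 10 lines: xobvb xqtuv bpn yaw eaajo emp amm vzqx ipzm szojt
Hunk 5: at line 1 remove [bpn,yaw] add [guiq,hvspn,oxwwy] -> 11 lines: xobvb xqtuv guiq hvspn oxwwy eaajo emp amm vzqx ipzm szojt
Hunk 6: at line 4 remove [eaajo] add [rqw,xbm] -> 12 lines: xobvb xqtuv guiq hvspn oxwwy rqw xbm emp amm vzqx ipzm szojt
Hunk 7: at line 6 remove [emp,amm,vzqx] add [vli,rnf,kgf] -> 12 lines: xobvb xqtuv guiq hvspn oxwwy rqw xbm vli rnf kgf ipzm szojt
Final line count: 12

Answer: 12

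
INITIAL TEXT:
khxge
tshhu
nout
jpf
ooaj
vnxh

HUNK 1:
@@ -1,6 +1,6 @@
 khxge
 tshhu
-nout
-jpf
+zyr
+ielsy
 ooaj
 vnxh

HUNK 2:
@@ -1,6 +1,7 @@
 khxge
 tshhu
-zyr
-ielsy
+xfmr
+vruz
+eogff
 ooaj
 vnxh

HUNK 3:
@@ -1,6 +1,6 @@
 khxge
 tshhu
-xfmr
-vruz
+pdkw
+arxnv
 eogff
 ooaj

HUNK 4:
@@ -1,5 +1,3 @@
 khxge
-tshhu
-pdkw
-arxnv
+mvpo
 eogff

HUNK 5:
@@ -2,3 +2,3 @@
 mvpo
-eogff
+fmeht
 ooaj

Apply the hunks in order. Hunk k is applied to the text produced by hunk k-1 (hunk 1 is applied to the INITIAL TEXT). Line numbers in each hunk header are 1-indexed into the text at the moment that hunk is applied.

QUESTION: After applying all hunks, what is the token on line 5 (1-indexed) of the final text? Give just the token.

Answer: vnxh

Derivation:
Hunk 1: at line 1 remove [nout,jpf] add [zyr,ielsy] -> 6 lines: khxge tshhu zyr ielsy ooaj vnxh
Hunk 2: at line 1 remove [zyr,ielsy] add [xfmr,vruz,eogff] -> 7 lines: khxge tshhu xfmr vruz eogff ooaj vnxh
Hunk 3: at line 1 remove [xfmr,vruz] add [pdkw,arxnv] -> 7 lines: khxge tshhu pdkw arxnv eogff ooaj vnxh
Hunk 4: at line 1 remove [tshhu,pdkw,arxnv] add [mvpo] -> 5 lines: khxge mvpo eogff ooaj vnxh
Hunk 5: at line 2 remove [eogff] add [fmeht] -> 5 lines: khxge mvpo fmeht ooaj vnxh
Final line 5: vnxh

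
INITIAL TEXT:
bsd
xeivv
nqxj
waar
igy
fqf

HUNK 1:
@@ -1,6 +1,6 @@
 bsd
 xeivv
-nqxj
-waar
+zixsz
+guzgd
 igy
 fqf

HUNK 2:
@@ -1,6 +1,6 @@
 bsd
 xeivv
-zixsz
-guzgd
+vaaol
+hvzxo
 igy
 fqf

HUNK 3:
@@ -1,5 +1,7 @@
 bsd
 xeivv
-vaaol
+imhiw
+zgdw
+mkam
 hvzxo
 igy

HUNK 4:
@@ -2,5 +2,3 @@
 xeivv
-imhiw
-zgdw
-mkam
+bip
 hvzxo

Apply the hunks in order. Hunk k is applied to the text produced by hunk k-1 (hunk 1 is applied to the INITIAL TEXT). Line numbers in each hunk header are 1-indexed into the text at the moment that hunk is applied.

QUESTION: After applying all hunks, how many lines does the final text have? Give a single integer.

Answer: 6

Derivation:
Hunk 1: at line 1 remove [nqxj,waar] add [zixsz,guzgd] -> 6 lines: bsd xeivv zixsz guzgd igy fqf
Hunk 2: at line 1 remove [zixsz,guzgd] add [vaaol,hvzxo] -> 6 lines: bsd xeivv vaaol hvzxo igy fqf
Hunk 3: at line 1 remove [vaaol] add [imhiw,zgdw,mkam] -> 8 lines: bsd xeivv imhiw zgdw mkam hvzxo igy fqf
Hunk 4: at line 2 remove [imhiw,zgdw,mkam] add [bip] -> 6 lines: bsd xeivv bip hvzxo igy fqf
Final line count: 6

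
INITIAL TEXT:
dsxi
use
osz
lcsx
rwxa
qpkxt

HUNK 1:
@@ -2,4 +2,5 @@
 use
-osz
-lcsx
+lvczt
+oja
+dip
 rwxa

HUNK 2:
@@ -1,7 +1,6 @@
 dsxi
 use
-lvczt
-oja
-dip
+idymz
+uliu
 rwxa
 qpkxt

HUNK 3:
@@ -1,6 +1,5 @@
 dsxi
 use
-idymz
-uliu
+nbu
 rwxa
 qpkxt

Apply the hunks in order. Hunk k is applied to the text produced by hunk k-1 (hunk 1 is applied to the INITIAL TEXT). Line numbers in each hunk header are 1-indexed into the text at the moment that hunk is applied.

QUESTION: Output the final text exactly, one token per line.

Hunk 1: at line 2 remove [osz,lcsx] add [lvczt,oja,dip] -> 7 lines: dsxi use lvczt oja dip rwxa qpkxt
Hunk 2: at line 1 remove [lvczt,oja,dip] add [idymz,uliu] -> 6 lines: dsxi use idymz uliu rwxa qpkxt
Hunk 3: at line 1 remove [idymz,uliu] add [nbu] -> 5 lines: dsxi use nbu rwxa qpkxt

Answer: dsxi
use
nbu
rwxa
qpkxt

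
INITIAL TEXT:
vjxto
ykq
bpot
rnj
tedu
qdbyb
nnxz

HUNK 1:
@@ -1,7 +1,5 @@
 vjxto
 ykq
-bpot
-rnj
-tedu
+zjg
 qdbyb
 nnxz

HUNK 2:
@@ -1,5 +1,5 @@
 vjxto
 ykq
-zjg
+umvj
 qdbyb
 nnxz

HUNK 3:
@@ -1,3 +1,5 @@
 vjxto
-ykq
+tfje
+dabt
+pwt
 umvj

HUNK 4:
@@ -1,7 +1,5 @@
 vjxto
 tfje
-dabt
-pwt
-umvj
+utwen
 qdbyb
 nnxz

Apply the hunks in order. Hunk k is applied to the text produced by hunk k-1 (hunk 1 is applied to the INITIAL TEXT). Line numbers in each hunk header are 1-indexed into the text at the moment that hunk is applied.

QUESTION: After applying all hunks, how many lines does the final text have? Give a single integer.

Hunk 1: at line 1 remove [bpot,rnj,tedu] add [zjg] -> 5 lines: vjxto ykq zjg qdbyb nnxz
Hunk 2: at line 1 remove [zjg] add [umvj] -> 5 lines: vjxto ykq umvj qdbyb nnxz
Hunk 3: at line 1 remove [ykq] add [tfje,dabt,pwt] -> 7 lines: vjxto tfje dabt pwt umvj qdbyb nnxz
Hunk 4: at line 1 remove [dabt,pwt,umvj] add [utwen] -> 5 lines: vjxto tfje utwen qdbyb nnxz
Final line count: 5

Answer: 5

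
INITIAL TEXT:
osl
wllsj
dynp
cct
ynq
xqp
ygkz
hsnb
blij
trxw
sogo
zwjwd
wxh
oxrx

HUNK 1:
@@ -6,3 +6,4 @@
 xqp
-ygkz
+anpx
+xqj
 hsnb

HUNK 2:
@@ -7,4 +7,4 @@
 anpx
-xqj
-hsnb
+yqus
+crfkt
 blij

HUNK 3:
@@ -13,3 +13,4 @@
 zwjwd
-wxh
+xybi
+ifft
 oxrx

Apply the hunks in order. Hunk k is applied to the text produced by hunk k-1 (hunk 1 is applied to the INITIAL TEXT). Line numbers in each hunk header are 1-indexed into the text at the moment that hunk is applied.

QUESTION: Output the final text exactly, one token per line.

Hunk 1: at line 6 remove [ygkz] add [anpx,xqj] -> 15 lines: osl wllsj dynp cct ynq xqp anpx xqj hsnb blij trxw sogo zwjwd wxh oxrx
Hunk 2: at line 7 remove [xqj,hsnb] add [yqus,crfkt] -> 15 lines: osl wllsj dynp cct ynq xqp anpx yqus crfkt blij trxw sogo zwjwd wxh oxrx
Hunk 3: at line 13 remove [wxh] add [xybi,ifft] -> 16 lines: osl wllsj dynp cct ynq xqp anpx yqus crfkt blij trxw sogo zwjwd xybi ifft oxrx

Answer: osl
wllsj
dynp
cct
ynq
xqp
anpx
yqus
crfkt
blij
trxw
sogo
zwjwd
xybi
ifft
oxrx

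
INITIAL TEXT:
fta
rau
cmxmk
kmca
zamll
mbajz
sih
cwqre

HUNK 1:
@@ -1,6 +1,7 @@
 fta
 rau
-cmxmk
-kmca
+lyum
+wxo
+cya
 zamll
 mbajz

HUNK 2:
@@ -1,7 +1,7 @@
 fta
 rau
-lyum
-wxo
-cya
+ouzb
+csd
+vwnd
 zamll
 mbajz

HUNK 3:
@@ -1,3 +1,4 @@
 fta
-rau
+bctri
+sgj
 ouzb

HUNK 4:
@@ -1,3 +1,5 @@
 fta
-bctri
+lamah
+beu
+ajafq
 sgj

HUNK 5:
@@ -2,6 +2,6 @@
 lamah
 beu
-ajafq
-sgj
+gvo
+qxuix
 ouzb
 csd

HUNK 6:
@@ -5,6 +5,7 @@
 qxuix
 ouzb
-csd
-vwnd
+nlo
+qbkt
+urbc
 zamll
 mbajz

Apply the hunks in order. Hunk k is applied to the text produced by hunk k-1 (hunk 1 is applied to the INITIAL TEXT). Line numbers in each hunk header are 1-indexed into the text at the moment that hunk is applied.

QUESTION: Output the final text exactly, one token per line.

Hunk 1: at line 1 remove [cmxmk,kmca] add [lyum,wxo,cya] -> 9 lines: fta rau lyum wxo cya zamll mbajz sih cwqre
Hunk 2: at line 1 remove [lyum,wxo,cya] add [ouzb,csd,vwnd] -> 9 lines: fta rau ouzb csd vwnd zamll mbajz sih cwqre
Hunk 3: at line 1 remove [rau] add [bctri,sgj] -> 10 lines: fta bctri sgj ouzb csd vwnd zamll mbajz sih cwqre
Hunk 4: at line 1 remove [bctri] add [lamah,beu,ajafq] -> 12 lines: fta lamah beu ajafq sgj ouzb csd vwnd zamll mbajz sih cwqre
Hunk 5: at line 2 remove [ajafq,sgj] add [gvo,qxuix] -> 12 lines: fta lamah beu gvo qxuix ouzb csd vwnd zamll mbajz sih cwqre
Hunk 6: at line 5 remove [csd,vwnd] add [nlo,qbkt,urbc] -> 13 lines: fta lamah beu gvo qxuix ouzb nlo qbkt urbc zamll mbajz sih cwqre

Answer: fta
lamah
beu
gvo
qxuix
ouzb
nlo
qbkt
urbc
zamll
mbajz
sih
cwqre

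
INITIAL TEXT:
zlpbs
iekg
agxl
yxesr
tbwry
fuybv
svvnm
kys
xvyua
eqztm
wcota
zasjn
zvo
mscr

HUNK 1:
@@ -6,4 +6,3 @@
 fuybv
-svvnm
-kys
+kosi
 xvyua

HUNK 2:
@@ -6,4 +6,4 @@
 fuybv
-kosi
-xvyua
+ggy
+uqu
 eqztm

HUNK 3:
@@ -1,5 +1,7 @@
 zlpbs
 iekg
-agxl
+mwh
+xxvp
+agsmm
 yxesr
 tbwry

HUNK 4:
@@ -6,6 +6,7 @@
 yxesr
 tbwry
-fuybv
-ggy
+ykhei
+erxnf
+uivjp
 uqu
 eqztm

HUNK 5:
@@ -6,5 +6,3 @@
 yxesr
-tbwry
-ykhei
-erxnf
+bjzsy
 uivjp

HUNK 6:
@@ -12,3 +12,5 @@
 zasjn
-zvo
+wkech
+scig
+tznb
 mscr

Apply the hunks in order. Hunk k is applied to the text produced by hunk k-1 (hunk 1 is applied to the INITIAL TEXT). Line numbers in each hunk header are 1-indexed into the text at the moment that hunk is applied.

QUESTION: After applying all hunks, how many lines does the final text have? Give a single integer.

Answer: 16

Derivation:
Hunk 1: at line 6 remove [svvnm,kys] add [kosi] -> 13 lines: zlpbs iekg agxl yxesr tbwry fuybv kosi xvyua eqztm wcota zasjn zvo mscr
Hunk 2: at line 6 remove [kosi,xvyua] add [ggy,uqu] -> 13 lines: zlpbs iekg agxl yxesr tbwry fuybv ggy uqu eqztm wcota zasjn zvo mscr
Hunk 3: at line 1 remove [agxl] add [mwh,xxvp,agsmm] -> 15 lines: zlpbs iekg mwh xxvp agsmm yxesr tbwry fuybv ggy uqu eqztm wcota zasjn zvo mscr
Hunk 4: at line 6 remove [fuybv,ggy] add [ykhei,erxnf,uivjp] -> 16 lines: zlpbs iekg mwh xxvp agsmm yxesr tbwry ykhei erxnf uivjp uqu eqztm wcota zasjn zvo mscr
Hunk 5: at line 6 remove [tbwry,ykhei,erxnf] add [bjzsy] -> 14 lines: zlpbs iekg mwh xxvp agsmm yxesr bjzsy uivjp uqu eqztm wcota zasjn zvo mscr
Hunk 6: at line 12 remove [zvo] add [wkech,scig,tznb] -> 16 lines: zlpbs iekg mwh xxvp agsmm yxesr bjzsy uivjp uqu eqztm wcota zasjn wkech scig tznb mscr
Final line count: 16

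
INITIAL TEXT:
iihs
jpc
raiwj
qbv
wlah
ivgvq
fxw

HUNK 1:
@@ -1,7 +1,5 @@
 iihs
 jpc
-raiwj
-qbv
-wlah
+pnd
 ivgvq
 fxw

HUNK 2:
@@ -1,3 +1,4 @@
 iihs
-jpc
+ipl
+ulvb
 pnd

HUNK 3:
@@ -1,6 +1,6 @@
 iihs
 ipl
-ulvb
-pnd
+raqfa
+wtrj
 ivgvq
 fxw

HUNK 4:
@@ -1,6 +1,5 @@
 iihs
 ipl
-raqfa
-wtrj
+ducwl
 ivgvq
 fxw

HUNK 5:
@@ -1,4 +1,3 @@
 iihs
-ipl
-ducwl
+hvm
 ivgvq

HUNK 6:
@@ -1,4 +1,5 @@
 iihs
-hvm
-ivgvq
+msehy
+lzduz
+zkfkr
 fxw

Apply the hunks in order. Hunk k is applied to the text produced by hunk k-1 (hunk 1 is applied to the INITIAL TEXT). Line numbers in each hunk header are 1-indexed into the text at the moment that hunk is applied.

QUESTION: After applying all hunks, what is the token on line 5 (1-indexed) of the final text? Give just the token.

Answer: fxw

Derivation:
Hunk 1: at line 1 remove [raiwj,qbv,wlah] add [pnd] -> 5 lines: iihs jpc pnd ivgvq fxw
Hunk 2: at line 1 remove [jpc] add [ipl,ulvb] -> 6 lines: iihs ipl ulvb pnd ivgvq fxw
Hunk 3: at line 1 remove [ulvb,pnd] add [raqfa,wtrj] -> 6 lines: iihs ipl raqfa wtrj ivgvq fxw
Hunk 4: at line 1 remove [raqfa,wtrj] add [ducwl] -> 5 lines: iihs ipl ducwl ivgvq fxw
Hunk 5: at line 1 remove [ipl,ducwl] add [hvm] -> 4 lines: iihs hvm ivgvq fxw
Hunk 6: at line 1 remove [hvm,ivgvq] add [msehy,lzduz,zkfkr] -> 5 lines: iihs msehy lzduz zkfkr fxw
Final line 5: fxw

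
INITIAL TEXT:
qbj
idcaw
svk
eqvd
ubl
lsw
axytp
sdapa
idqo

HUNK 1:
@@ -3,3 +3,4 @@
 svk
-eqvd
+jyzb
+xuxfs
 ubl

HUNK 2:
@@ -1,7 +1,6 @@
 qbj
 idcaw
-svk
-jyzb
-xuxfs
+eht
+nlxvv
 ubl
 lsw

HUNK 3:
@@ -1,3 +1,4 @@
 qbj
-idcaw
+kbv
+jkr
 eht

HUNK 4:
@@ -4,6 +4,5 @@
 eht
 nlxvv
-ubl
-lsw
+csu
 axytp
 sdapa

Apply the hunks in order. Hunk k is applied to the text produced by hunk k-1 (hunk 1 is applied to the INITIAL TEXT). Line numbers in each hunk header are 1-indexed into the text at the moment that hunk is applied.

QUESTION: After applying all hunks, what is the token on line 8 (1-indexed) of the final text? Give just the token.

Hunk 1: at line 3 remove [eqvd] add [jyzb,xuxfs] -> 10 lines: qbj idcaw svk jyzb xuxfs ubl lsw axytp sdapa idqo
Hunk 2: at line 1 remove [svk,jyzb,xuxfs] add [eht,nlxvv] -> 9 lines: qbj idcaw eht nlxvv ubl lsw axytp sdapa idqo
Hunk 3: at line 1 remove [idcaw] add [kbv,jkr] -> 10 lines: qbj kbv jkr eht nlxvv ubl lsw axytp sdapa idqo
Hunk 4: at line 4 remove [ubl,lsw] add [csu] -> 9 lines: qbj kbv jkr eht nlxvv csu axytp sdapa idqo
Final line 8: sdapa

Answer: sdapa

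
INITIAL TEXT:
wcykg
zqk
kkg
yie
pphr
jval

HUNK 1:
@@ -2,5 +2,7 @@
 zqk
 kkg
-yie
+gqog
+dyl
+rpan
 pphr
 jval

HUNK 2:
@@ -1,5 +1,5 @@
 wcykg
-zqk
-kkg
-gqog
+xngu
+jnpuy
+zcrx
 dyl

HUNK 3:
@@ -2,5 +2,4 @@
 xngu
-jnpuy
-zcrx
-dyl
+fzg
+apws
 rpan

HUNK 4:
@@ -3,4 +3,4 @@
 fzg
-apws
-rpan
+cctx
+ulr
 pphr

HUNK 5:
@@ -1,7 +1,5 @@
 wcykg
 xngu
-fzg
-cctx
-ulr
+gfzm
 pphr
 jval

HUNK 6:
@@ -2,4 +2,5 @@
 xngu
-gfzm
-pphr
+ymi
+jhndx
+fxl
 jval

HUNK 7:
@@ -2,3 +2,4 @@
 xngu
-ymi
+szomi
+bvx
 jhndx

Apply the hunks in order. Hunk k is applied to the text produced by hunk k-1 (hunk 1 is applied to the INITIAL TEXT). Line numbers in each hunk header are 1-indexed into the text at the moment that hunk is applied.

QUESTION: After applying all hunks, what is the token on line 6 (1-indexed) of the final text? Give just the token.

Answer: fxl

Derivation:
Hunk 1: at line 2 remove [yie] add [gqog,dyl,rpan] -> 8 lines: wcykg zqk kkg gqog dyl rpan pphr jval
Hunk 2: at line 1 remove [zqk,kkg,gqog] add [xngu,jnpuy,zcrx] -> 8 lines: wcykg xngu jnpuy zcrx dyl rpan pphr jval
Hunk 3: at line 2 remove [jnpuy,zcrx,dyl] add [fzg,apws] -> 7 lines: wcykg xngu fzg apws rpan pphr jval
Hunk 4: at line 3 remove [apws,rpan] add [cctx,ulr] -> 7 lines: wcykg xngu fzg cctx ulr pphr jval
Hunk 5: at line 1 remove [fzg,cctx,ulr] add [gfzm] -> 5 lines: wcykg xngu gfzm pphr jval
Hunk 6: at line 2 remove [gfzm,pphr] add [ymi,jhndx,fxl] -> 6 lines: wcykg xngu ymi jhndx fxl jval
Hunk 7: at line 2 remove [ymi] add [szomi,bvx] -> 7 lines: wcykg xngu szomi bvx jhndx fxl jval
Final line 6: fxl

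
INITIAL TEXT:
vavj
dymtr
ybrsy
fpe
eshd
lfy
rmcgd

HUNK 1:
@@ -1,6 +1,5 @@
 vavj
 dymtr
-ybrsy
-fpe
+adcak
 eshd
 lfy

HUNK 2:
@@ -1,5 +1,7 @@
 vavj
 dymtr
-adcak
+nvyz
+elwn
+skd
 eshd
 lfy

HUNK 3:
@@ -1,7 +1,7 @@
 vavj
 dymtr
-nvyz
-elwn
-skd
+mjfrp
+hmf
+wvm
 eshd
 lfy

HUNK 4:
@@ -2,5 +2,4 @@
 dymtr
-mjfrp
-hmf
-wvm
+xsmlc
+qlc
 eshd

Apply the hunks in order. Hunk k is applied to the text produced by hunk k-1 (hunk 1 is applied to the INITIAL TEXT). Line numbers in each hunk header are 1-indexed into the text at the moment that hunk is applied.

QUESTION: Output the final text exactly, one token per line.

Hunk 1: at line 1 remove [ybrsy,fpe] add [adcak] -> 6 lines: vavj dymtr adcak eshd lfy rmcgd
Hunk 2: at line 1 remove [adcak] add [nvyz,elwn,skd] -> 8 lines: vavj dymtr nvyz elwn skd eshd lfy rmcgd
Hunk 3: at line 1 remove [nvyz,elwn,skd] add [mjfrp,hmf,wvm] -> 8 lines: vavj dymtr mjfrp hmf wvm eshd lfy rmcgd
Hunk 4: at line 2 remove [mjfrp,hmf,wvm] add [xsmlc,qlc] -> 7 lines: vavj dymtr xsmlc qlc eshd lfy rmcgd

Answer: vavj
dymtr
xsmlc
qlc
eshd
lfy
rmcgd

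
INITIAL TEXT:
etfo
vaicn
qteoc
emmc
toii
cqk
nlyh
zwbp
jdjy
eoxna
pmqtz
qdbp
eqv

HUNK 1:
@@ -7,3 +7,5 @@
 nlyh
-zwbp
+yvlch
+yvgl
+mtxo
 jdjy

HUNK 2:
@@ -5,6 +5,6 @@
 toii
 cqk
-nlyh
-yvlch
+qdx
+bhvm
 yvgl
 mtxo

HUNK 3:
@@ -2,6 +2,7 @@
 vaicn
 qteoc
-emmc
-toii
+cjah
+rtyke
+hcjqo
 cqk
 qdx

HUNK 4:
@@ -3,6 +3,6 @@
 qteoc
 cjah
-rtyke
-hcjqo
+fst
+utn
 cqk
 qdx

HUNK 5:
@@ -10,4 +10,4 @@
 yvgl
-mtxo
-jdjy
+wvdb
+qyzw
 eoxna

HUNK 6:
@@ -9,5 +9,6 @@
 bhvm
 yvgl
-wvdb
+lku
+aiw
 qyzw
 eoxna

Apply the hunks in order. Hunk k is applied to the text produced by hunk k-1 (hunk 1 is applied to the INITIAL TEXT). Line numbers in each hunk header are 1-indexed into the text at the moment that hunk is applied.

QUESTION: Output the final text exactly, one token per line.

Answer: etfo
vaicn
qteoc
cjah
fst
utn
cqk
qdx
bhvm
yvgl
lku
aiw
qyzw
eoxna
pmqtz
qdbp
eqv

Derivation:
Hunk 1: at line 7 remove [zwbp] add [yvlch,yvgl,mtxo] -> 15 lines: etfo vaicn qteoc emmc toii cqk nlyh yvlch yvgl mtxo jdjy eoxna pmqtz qdbp eqv
Hunk 2: at line 5 remove [nlyh,yvlch] add [qdx,bhvm] -> 15 lines: etfo vaicn qteoc emmc toii cqk qdx bhvm yvgl mtxo jdjy eoxna pmqtz qdbp eqv
Hunk 3: at line 2 remove [emmc,toii] add [cjah,rtyke,hcjqo] -> 16 lines: etfo vaicn qteoc cjah rtyke hcjqo cqk qdx bhvm yvgl mtxo jdjy eoxna pmqtz qdbp eqv
Hunk 4: at line 3 remove [rtyke,hcjqo] add [fst,utn] -> 16 lines: etfo vaicn qteoc cjah fst utn cqk qdx bhvm yvgl mtxo jdjy eoxna pmqtz qdbp eqv
Hunk 5: at line 10 remove [mtxo,jdjy] add [wvdb,qyzw] -> 16 lines: etfo vaicn qteoc cjah fst utn cqk qdx bhvm yvgl wvdb qyzw eoxna pmqtz qdbp eqv
Hunk 6: at line 9 remove [wvdb] add [lku,aiw] -> 17 lines: etfo vaicn qteoc cjah fst utn cqk qdx bhvm yvgl lku aiw qyzw eoxna pmqtz qdbp eqv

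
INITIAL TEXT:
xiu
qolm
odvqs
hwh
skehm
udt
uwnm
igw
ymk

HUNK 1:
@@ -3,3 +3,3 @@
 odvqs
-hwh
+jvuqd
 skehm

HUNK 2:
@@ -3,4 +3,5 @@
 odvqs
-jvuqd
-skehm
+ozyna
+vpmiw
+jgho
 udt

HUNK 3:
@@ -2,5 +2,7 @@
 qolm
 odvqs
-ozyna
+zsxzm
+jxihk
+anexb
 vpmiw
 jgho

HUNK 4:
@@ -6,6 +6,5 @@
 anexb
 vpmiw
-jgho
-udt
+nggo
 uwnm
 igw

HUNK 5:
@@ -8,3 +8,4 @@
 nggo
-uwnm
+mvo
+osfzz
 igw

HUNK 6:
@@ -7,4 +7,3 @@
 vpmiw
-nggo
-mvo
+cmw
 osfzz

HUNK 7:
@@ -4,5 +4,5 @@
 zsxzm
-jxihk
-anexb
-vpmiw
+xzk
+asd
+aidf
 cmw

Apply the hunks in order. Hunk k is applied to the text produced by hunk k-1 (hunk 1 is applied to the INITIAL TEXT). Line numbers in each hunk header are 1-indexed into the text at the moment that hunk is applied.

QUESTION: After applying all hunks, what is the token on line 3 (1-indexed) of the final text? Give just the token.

Hunk 1: at line 3 remove [hwh] add [jvuqd] -> 9 lines: xiu qolm odvqs jvuqd skehm udt uwnm igw ymk
Hunk 2: at line 3 remove [jvuqd,skehm] add [ozyna,vpmiw,jgho] -> 10 lines: xiu qolm odvqs ozyna vpmiw jgho udt uwnm igw ymk
Hunk 3: at line 2 remove [ozyna] add [zsxzm,jxihk,anexb] -> 12 lines: xiu qolm odvqs zsxzm jxihk anexb vpmiw jgho udt uwnm igw ymk
Hunk 4: at line 6 remove [jgho,udt] add [nggo] -> 11 lines: xiu qolm odvqs zsxzm jxihk anexb vpmiw nggo uwnm igw ymk
Hunk 5: at line 8 remove [uwnm] add [mvo,osfzz] -> 12 lines: xiu qolm odvqs zsxzm jxihk anexb vpmiw nggo mvo osfzz igw ymk
Hunk 6: at line 7 remove [nggo,mvo] add [cmw] -> 11 lines: xiu qolm odvqs zsxzm jxihk anexb vpmiw cmw osfzz igw ymk
Hunk 7: at line 4 remove [jxihk,anexb,vpmiw] add [xzk,asd,aidf] -> 11 lines: xiu qolm odvqs zsxzm xzk asd aidf cmw osfzz igw ymk
Final line 3: odvqs

Answer: odvqs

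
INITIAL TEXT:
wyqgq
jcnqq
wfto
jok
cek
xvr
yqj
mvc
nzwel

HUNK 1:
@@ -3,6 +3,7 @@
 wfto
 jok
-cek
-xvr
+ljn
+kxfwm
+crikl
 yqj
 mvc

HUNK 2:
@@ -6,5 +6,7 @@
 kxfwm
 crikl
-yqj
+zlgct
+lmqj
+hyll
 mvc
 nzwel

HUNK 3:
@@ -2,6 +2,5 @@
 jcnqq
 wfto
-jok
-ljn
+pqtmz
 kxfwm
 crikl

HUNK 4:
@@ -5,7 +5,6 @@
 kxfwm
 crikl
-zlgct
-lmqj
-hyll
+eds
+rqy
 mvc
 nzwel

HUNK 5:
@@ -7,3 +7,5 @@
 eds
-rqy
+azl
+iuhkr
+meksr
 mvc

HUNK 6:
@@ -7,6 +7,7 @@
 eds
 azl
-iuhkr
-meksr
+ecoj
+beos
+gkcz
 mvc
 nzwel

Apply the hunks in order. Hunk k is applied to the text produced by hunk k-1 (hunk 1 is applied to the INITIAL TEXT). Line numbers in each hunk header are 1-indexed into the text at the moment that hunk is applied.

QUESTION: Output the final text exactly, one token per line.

Answer: wyqgq
jcnqq
wfto
pqtmz
kxfwm
crikl
eds
azl
ecoj
beos
gkcz
mvc
nzwel

Derivation:
Hunk 1: at line 3 remove [cek,xvr] add [ljn,kxfwm,crikl] -> 10 lines: wyqgq jcnqq wfto jok ljn kxfwm crikl yqj mvc nzwel
Hunk 2: at line 6 remove [yqj] add [zlgct,lmqj,hyll] -> 12 lines: wyqgq jcnqq wfto jok ljn kxfwm crikl zlgct lmqj hyll mvc nzwel
Hunk 3: at line 2 remove [jok,ljn] add [pqtmz] -> 11 lines: wyqgq jcnqq wfto pqtmz kxfwm crikl zlgct lmqj hyll mvc nzwel
Hunk 4: at line 5 remove [zlgct,lmqj,hyll] add [eds,rqy] -> 10 lines: wyqgq jcnqq wfto pqtmz kxfwm crikl eds rqy mvc nzwel
Hunk 5: at line 7 remove [rqy] add [azl,iuhkr,meksr] -> 12 lines: wyqgq jcnqq wfto pqtmz kxfwm crikl eds azl iuhkr meksr mvc nzwel
Hunk 6: at line 7 remove [iuhkr,meksr] add [ecoj,beos,gkcz] -> 13 lines: wyqgq jcnqq wfto pqtmz kxfwm crikl eds azl ecoj beos gkcz mvc nzwel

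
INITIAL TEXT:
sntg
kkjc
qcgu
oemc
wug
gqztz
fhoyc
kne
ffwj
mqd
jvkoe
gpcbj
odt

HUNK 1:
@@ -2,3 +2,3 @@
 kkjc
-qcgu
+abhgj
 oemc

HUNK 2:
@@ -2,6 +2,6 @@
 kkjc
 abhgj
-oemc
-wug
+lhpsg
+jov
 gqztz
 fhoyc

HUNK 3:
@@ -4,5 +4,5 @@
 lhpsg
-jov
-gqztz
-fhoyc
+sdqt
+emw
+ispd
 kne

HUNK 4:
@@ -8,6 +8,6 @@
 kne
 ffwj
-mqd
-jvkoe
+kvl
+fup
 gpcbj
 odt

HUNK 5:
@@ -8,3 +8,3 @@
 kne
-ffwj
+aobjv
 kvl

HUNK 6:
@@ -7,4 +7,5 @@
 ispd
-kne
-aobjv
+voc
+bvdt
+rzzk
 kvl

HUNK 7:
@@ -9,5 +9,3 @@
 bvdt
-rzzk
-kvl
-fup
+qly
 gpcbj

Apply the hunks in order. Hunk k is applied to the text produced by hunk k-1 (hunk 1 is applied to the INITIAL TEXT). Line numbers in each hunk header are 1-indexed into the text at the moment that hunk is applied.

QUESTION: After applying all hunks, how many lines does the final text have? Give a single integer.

Answer: 12

Derivation:
Hunk 1: at line 2 remove [qcgu] add [abhgj] -> 13 lines: sntg kkjc abhgj oemc wug gqztz fhoyc kne ffwj mqd jvkoe gpcbj odt
Hunk 2: at line 2 remove [oemc,wug] add [lhpsg,jov] -> 13 lines: sntg kkjc abhgj lhpsg jov gqztz fhoyc kne ffwj mqd jvkoe gpcbj odt
Hunk 3: at line 4 remove [jov,gqztz,fhoyc] add [sdqt,emw,ispd] -> 13 lines: sntg kkjc abhgj lhpsg sdqt emw ispd kne ffwj mqd jvkoe gpcbj odt
Hunk 4: at line 8 remove [mqd,jvkoe] add [kvl,fup] -> 13 lines: sntg kkjc abhgj lhpsg sdqt emw ispd kne ffwj kvl fup gpcbj odt
Hunk 5: at line 8 remove [ffwj] add [aobjv] -> 13 lines: sntg kkjc abhgj lhpsg sdqt emw ispd kne aobjv kvl fup gpcbj odt
Hunk 6: at line 7 remove [kne,aobjv] add [voc,bvdt,rzzk] -> 14 lines: sntg kkjc abhgj lhpsg sdqt emw ispd voc bvdt rzzk kvl fup gpcbj odt
Hunk 7: at line 9 remove [rzzk,kvl,fup] add [qly] -> 12 lines: sntg kkjc abhgj lhpsg sdqt emw ispd voc bvdt qly gpcbj odt
Final line count: 12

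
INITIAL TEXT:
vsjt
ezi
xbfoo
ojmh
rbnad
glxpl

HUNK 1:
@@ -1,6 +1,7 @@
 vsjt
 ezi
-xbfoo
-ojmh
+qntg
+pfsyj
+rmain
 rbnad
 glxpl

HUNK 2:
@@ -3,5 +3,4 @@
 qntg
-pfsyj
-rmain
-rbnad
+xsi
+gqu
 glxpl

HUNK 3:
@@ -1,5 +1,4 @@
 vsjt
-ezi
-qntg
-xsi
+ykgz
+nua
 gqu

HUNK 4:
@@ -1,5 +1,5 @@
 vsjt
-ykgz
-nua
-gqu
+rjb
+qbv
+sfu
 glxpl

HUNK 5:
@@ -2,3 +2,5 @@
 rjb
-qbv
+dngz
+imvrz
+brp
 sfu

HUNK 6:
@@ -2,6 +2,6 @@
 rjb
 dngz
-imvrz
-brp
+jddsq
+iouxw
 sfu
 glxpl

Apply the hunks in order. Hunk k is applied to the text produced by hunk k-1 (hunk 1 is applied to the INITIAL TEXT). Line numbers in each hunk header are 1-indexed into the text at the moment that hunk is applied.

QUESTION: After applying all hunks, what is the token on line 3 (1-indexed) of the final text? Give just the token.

Answer: dngz

Derivation:
Hunk 1: at line 1 remove [xbfoo,ojmh] add [qntg,pfsyj,rmain] -> 7 lines: vsjt ezi qntg pfsyj rmain rbnad glxpl
Hunk 2: at line 3 remove [pfsyj,rmain,rbnad] add [xsi,gqu] -> 6 lines: vsjt ezi qntg xsi gqu glxpl
Hunk 3: at line 1 remove [ezi,qntg,xsi] add [ykgz,nua] -> 5 lines: vsjt ykgz nua gqu glxpl
Hunk 4: at line 1 remove [ykgz,nua,gqu] add [rjb,qbv,sfu] -> 5 lines: vsjt rjb qbv sfu glxpl
Hunk 5: at line 2 remove [qbv] add [dngz,imvrz,brp] -> 7 lines: vsjt rjb dngz imvrz brp sfu glxpl
Hunk 6: at line 2 remove [imvrz,brp] add [jddsq,iouxw] -> 7 lines: vsjt rjb dngz jddsq iouxw sfu glxpl
Final line 3: dngz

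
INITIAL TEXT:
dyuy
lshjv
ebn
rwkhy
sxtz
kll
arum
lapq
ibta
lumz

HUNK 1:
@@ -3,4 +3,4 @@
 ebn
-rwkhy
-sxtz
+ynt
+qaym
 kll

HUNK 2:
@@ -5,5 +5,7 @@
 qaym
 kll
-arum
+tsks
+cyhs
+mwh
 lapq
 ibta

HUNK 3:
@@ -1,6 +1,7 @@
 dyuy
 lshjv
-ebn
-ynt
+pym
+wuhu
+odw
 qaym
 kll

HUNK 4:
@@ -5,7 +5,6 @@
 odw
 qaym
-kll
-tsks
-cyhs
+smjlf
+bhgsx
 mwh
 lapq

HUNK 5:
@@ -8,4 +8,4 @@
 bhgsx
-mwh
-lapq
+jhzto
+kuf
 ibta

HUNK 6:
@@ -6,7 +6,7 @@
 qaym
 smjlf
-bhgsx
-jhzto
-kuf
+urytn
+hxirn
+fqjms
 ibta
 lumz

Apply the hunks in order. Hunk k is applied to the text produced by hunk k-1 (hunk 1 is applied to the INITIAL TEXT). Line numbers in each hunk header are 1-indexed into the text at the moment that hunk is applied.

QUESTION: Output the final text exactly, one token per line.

Hunk 1: at line 3 remove [rwkhy,sxtz] add [ynt,qaym] -> 10 lines: dyuy lshjv ebn ynt qaym kll arum lapq ibta lumz
Hunk 2: at line 5 remove [arum] add [tsks,cyhs,mwh] -> 12 lines: dyuy lshjv ebn ynt qaym kll tsks cyhs mwh lapq ibta lumz
Hunk 3: at line 1 remove [ebn,ynt] add [pym,wuhu,odw] -> 13 lines: dyuy lshjv pym wuhu odw qaym kll tsks cyhs mwh lapq ibta lumz
Hunk 4: at line 5 remove [kll,tsks,cyhs] add [smjlf,bhgsx] -> 12 lines: dyuy lshjv pym wuhu odw qaym smjlf bhgsx mwh lapq ibta lumz
Hunk 5: at line 8 remove [mwh,lapq] add [jhzto,kuf] -> 12 lines: dyuy lshjv pym wuhu odw qaym smjlf bhgsx jhzto kuf ibta lumz
Hunk 6: at line 6 remove [bhgsx,jhzto,kuf] add [urytn,hxirn,fqjms] -> 12 lines: dyuy lshjv pym wuhu odw qaym smjlf urytn hxirn fqjms ibta lumz

Answer: dyuy
lshjv
pym
wuhu
odw
qaym
smjlf
urytn
hxirn
fqjms
ibta
lumz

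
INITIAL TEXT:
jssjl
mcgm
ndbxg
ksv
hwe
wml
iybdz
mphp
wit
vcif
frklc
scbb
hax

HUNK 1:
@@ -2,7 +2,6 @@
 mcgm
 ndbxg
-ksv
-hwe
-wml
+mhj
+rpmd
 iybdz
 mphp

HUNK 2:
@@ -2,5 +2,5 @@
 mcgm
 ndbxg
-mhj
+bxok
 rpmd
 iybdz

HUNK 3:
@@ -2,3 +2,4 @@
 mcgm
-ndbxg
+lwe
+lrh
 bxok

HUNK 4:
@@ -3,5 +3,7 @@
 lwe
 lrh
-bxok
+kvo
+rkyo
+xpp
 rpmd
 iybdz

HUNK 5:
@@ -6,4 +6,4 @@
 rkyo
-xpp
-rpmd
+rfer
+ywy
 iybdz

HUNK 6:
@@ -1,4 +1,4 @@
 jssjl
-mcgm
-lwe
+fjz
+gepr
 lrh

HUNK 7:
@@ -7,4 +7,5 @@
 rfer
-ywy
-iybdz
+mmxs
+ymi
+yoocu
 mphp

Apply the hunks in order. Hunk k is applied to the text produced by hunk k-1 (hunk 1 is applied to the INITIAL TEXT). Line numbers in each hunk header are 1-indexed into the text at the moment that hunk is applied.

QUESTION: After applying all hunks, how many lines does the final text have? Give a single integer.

Answer: 16

Derivation:
Hunk 1: at line 2 remove [ksv,hwe,wml] add [mhj,rpmd] -> 12 lines: jssjl mcgm ndbxg mhj rpmd iybdz mphp wit vcif frklc scbb hax
Hunk 2: at line 2 remove [mhj] add [bxok] -> 12 lines: jssjl mcgm ndbxg bxok rpmd iybdz mphp wit vcif frklc scbb hax
Hunk 3: at line 2 remove [ndbxg] add [lwe,lrh] -> 13 lines: jssjl mcgm lwe lrh bxok rpmd iybdz mphp wit vcif frklc scbb hax
Hunk 4: at line 3 remove [bxok] add [kvo,rkyo,xpp] -> 15 lines: jssjl mcgm lwe lrh kvo rkyo xpp rpmd iybdz mphp wit vcif frklc scbb hax
Hunk 5: at line 6 remove [xpp,rpmd] add [rfer,ywy] -> 15 lines: jssjl mcgm lwe lrh kvo rkyo rfer ywy iybdz mphp wit vcif frklc scbb hax
Hunk 6: at line 1 remove [mcgm,lwe] add [fjz,gepr] -> 15 lines: jssjl fjz gepr lrh kvo rkyo rfer ywy iybdz mphp wit vcif frklc scbb hax
Hunk 7: at line 7 remove [ywy,iybdz] add [mmxs,ymi,yoocu] -> 16 lines: jssjl fjz gepr lrh kvo rkyo rfer mmxs ymi yoocu mphp wit vcif frklc scbb hax
Final line count: 16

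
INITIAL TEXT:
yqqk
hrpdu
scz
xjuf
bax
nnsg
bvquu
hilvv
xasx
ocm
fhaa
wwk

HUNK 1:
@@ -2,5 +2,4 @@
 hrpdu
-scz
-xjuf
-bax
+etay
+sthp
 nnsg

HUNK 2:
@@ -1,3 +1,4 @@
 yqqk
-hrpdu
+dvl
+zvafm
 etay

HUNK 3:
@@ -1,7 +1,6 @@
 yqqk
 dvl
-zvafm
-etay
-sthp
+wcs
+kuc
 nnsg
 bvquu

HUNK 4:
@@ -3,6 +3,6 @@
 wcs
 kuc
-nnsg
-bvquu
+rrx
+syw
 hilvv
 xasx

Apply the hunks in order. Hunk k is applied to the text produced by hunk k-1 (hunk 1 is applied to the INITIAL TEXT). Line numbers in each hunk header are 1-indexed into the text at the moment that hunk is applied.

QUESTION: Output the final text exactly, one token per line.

Hunk 1: at line 2 remove [scz,xjuf,bax] add [etay,sthp] -> 11 lines: yqqk hrpdu etay sthp nnsg bvquu hilvv xasx ocm fhaa wwk
Hunk 2: at line 1 remove [hrpdu] add [dvl,zvafm] -> 12 lines: yqqk dvl zvafm etay sthp nnsg bvquu hilvv xasx ocm fhaa wwk
Hunk 3: at line 1 remove [zvafm,etay,sthp] add [wcs,kuc] -> 11 lines: yqqk dvl wcs kuc nnsg bvquu hilvv xasx ocm fhaa wwk
Hunk 4: at line 3 remove [nnsg,bvquu] add [rrx,syw] -> 11 lines: yqqk dvl wcs kuc rrx syw hilvv xasx ocm fhaa wwk

Answer: yqqk
dvl
wcs
kuc
rrx
syw
hilvv
xasx
ocm
fhaa
wwk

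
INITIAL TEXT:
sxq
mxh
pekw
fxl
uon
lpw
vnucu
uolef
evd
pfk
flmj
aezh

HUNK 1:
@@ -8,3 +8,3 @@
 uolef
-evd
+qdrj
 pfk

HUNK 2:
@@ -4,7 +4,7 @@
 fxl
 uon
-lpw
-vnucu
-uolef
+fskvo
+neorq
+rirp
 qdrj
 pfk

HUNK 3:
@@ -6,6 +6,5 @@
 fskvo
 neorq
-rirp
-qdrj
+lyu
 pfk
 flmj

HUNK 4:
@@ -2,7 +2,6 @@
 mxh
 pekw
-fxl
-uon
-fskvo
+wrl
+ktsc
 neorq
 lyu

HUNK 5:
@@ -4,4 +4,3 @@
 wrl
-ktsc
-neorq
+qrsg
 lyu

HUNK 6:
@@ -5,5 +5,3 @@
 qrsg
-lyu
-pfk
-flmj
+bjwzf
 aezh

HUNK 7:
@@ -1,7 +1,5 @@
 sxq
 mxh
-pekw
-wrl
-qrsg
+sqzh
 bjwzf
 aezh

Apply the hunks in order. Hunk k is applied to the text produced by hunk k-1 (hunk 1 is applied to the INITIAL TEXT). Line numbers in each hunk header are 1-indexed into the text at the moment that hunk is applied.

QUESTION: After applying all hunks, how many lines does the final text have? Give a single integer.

Hunk 1: at line 8 remove [evd] add [qdrj] -> 12 lines: sxq mxh pekw fxl uon lpw vnucu uolef qdrj pfk flmj aezh
Hunk 2: at line 4 remove [lpw,vnucu,uolef] add [fskvo,neorq,rirp] -> 12 lines: sxq mxh pekw fxl uon fskvo neorq rirp qdrj pfk flmj aezh
Hunk 3: at line 6 remove [rirp,qdrj] add [lyu] -> 11 lines: sxq mxh pekw fxl uon fskvo neorq lyu pfk flmj aezh
Hunk 4: at line 2 remove [fxl,uon,fskvo] add [wrl,ktsc] -> 10 lines: sxq mxh pekw wrl ktsc neorq lyu pfk flmj aezh
Hunk 5: at line 4 remove [ktsc,neorq] add [qrsg] -> 9 lines: sxq mxh pekw wrl qrsg lyu pfk flmj aezh
Hunk 6: at line 5 remove [lyu,pfk,flmj] add [bjwzf] -> 7 lines: sxq mxh pekw wrl qrsg bjwzf aezh
Hunk 7: at line 1 remove [pekw,wrl,qrsg] add [sqzh] -> 5 lines: sxq mxh sqzh bjwzf aezh
Final line count: 5

Answer: 5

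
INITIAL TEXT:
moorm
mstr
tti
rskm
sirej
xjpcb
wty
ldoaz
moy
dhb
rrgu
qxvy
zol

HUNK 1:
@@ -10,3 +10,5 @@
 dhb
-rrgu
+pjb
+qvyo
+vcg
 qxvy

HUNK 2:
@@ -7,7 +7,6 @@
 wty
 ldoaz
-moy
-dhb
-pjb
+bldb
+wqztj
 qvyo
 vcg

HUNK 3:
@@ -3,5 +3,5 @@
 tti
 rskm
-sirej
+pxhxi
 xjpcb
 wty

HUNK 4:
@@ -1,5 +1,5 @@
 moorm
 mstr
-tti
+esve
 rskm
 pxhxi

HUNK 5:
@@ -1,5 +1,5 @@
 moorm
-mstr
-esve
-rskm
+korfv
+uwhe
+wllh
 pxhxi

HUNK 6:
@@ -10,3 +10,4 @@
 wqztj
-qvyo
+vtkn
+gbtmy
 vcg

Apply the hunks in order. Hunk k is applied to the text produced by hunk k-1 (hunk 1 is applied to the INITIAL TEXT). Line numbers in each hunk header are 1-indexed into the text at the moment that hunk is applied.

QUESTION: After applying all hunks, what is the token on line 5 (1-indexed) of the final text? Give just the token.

Answer: pxhxi

Derivation:
Hunk 1: at line 10 remove [rrgu] add [pjb,qvyo,vcg] -> 15 lines: moorm mstr tti rskm sirej xjpcb wty ldoaz moy dhb pjb qvyo vcg qxvy zol
Hunk 2: at line 7 remove [moy,dhb,pjb] add [bldb,wqztj] -> 14 lines: moorm mstr tti rskm sirej xjpcb wty ldoaz bldb wqztj qvyo vcg qxvy zol
Hunk 3: at line 3 remove [sirej] add [pxhxi] -> 14 lines: moorm mstr tti rskm pxhxi xjpcb wty ldoaz bldb wqztj qvyo vcg qxvy zol
Hunk 4: at line 1 remove [tti] add [esve] -> 14 lines: moorm mstr esve rskm pxhxi xjpcb wty ldoaz bldb wqztj qvyo vcg qxvy zol
Hunk 5: at line 1 remove [mstr,esve,rskm] add [korfv,uwhe,wllh] -> 14 lines: moorm korfv uwhe wllh pxhxi xjpcb wty ldoaz bldb wqztj qvyo vcg qxvy zol
Hunk 6: at line 10 remove [qvyo] add [vtkn,gbtmy] -> 15 lines: moorm korfv uwhe wllh pxhxi xjpcb wty ldoaz bldb wqztj vtkn gbtmy vcg qxvy zol
Final line 5: pxhxi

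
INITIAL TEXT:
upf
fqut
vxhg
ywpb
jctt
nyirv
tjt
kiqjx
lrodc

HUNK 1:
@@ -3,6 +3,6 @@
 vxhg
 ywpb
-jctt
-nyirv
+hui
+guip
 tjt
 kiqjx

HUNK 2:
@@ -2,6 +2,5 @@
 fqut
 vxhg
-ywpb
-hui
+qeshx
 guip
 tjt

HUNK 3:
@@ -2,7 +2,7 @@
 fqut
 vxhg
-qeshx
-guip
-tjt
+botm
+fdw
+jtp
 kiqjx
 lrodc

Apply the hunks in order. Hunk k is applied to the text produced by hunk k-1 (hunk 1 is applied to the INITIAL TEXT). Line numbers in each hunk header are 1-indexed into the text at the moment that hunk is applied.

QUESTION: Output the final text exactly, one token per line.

Answer: upf
fqut
vxhg
botm
fdw
jtp
kiqjx
lrodc

Derivation:
Hunk 1: at line 3 remove [jctt,nyirv] add [hui,guip] -> 9 lines: upf fqut vxhg ywpb hui guip tjt kiqjx lrodc
Hunk 2: at line 2 remove [ywpb,hui] add [qeshx] -> 8 lines: upf fqut vxhg qeshx guip tjt kiqjx lrodc
Hunk 3: at line 2 remove [qeshx,guip,tjt] add [botm,fdw,jtp] -> 8 lines: upf fqut vxhg botm fdw jtp kiqjx lrodc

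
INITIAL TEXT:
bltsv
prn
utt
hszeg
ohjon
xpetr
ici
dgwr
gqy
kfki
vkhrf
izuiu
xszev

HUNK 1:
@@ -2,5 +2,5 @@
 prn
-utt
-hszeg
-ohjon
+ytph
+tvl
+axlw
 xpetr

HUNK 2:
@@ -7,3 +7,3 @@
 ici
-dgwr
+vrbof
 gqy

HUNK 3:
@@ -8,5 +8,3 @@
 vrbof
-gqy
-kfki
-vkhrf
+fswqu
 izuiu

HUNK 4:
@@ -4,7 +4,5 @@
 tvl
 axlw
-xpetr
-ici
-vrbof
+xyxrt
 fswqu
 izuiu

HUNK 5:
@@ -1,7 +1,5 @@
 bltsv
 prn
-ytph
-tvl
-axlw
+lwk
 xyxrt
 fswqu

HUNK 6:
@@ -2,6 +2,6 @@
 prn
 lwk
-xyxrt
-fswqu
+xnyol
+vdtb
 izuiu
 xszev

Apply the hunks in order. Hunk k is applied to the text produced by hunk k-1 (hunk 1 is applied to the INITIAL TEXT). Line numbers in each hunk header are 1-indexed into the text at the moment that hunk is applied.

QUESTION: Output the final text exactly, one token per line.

Hunk 1: at line 2 remove [utt,hszeg,ohjon] add [ytph,tvl,axlw] -> 13 lines: bltsv prn ytph tvl axlw xpetr ici dgwr gqy kfki vkhrf izuiu xszev
Hunk 2: at line 7 remove [dgwr] add [vrbof] -> 13 lines: bltsv prn ytph tvl axlw xpetr ici vrbof gqy kfki vkhrf izuiu xszev
Hunk 3: at line 8 remove [gqy,kfki,vkhrf] add [fswqu] -> 11 lines: bltsv prn ytph tvl axlw xpetr ici vrbof fswqu izuiu xszev
Hunk 4: at line 4 remove [xpetr,ici,vrbof] add [xyxrt] -> 9 lines: bltsv prn ytph tvl axlw xyxrt fswqu izuiu xszev
Hunk 5: at line 1 remove [ytph,tvl,axlw] add [lwk] -> 7 lines: bltsv prn lwk xyxrt fswqu izuiu xszev
Hunk 6: at line 2 remove [xyxrt,fswqu] add [xnyol,vdtb] -> 7 lines: bltsv prn lwk xnyol vdtb izuiu xszev

Answer: bltsv
prn
lwk
xnyol
vdtb
izuiu
xszev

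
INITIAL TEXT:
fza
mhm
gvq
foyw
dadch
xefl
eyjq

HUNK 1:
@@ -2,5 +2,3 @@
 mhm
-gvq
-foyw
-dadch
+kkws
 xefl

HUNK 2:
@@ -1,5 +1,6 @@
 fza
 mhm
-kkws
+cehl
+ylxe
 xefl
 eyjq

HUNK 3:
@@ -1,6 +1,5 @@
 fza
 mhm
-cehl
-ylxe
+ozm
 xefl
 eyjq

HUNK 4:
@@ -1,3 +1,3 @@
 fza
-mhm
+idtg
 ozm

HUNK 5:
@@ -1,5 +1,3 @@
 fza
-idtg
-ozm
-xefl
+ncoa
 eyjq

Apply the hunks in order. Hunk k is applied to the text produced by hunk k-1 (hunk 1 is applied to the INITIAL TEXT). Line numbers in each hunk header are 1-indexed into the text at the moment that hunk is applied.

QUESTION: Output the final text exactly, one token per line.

Answer: fza
ncoa
eyjq

Derivation:
Hunk 1: at line 2 remove [gvq,foyw,dadch] add [kkws] -> 5 lines: fza mhm kkws xefl eyjq
Hunk 2: at line 1 remove [kkws] add [cehl,ylxe] -> 6 lines: fza mhm cehl ylxe xefl eyjq
Hunk 3: at line 1 remove [cehl,ylxe] add [ozm] -> 5 lines: fza mhm ozm xefl eyjq
Hunk 4: at line 1 remove [mhm] add [idtg] -> 5 lines: fza idtg ozm xefl eyjq
Hunk 5: at line 1 remove [idtg,ozm,xefl] add [ncoa] -> 3 lines: fza ncoa eyjq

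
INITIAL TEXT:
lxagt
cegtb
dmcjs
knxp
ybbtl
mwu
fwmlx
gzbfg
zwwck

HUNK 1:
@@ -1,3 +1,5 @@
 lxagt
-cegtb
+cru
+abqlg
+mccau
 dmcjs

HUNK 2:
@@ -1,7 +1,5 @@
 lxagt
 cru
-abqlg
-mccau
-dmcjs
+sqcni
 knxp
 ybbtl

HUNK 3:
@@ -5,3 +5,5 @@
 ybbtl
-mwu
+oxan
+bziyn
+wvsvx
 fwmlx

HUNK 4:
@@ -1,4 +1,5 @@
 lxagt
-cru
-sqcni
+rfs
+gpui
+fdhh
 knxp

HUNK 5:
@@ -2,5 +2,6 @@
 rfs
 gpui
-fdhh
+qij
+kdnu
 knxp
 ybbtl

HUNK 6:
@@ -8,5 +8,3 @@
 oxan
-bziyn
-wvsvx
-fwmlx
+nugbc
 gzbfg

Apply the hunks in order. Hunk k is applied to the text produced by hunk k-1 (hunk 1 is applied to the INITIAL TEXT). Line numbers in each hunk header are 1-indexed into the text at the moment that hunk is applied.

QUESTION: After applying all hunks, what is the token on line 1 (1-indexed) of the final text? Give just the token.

Hunk 1: at line 1 remove [cegtb] add [cru,abqlg,mccau] -> 11 lines: lxagt cru abqlg mccau dmcjs knxp ybbtl mwu fwmlx gzbfg zwwck
Hunk 2: at line 1 remove [abqlg,mccau,dmcjs] add [sqcni] -> 9 lines: lxagt cru sqcni knxp ybbtl mwu fwmlx gzbfg zwwck
Hunk 3: at line 5 remove [mwu] add [oxan,bziyn,wvsvx] -> 11 lines: lxagt cru sqcni knxp ybbtl oxan bziyn wvsvx fwmlx gzbfg zwwck
Hunk 4: at line 1 remove [cru,sqcni] add [rfs,gpui,fdhh] -> 12 lines: lxagt rfs gpui fdhh knxp ybbtl oxan bziyn wvsvx fwmlx gzbfg zwwck
Hunk 5: at line 2 remove [fdhh] add [qij,kdnu] -> 13 lines: lxagt rfs gpui qij kdnu knxp ybbtl oxan bziyn wvsvx fwmlx gzbfg zwwck
Hunk 6: at line 8 remove [bziyn,wvsvx,fwmlx] add [nugbc] -> 11 lines: lxagt rfs gpui qij kdnu knxp ybbtl oxan nugbc gzbfg zwwck
Final line 1: lxagt

Answer: lxagt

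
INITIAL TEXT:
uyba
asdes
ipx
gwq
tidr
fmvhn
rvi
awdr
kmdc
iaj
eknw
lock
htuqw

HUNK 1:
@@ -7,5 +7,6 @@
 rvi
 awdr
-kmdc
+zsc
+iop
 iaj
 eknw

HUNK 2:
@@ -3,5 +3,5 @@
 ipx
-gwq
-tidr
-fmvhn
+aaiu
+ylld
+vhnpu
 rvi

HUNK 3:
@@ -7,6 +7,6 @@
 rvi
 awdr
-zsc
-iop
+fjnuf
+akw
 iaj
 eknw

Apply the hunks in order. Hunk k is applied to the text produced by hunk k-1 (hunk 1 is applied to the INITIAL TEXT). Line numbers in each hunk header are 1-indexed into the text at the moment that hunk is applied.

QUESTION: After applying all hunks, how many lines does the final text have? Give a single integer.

Answer: 14

Derivation:
Hunk 1: at line 7 remove [kmdc] add [zsc,iop] -> 14 lines: uyba asdes ipx gwq tidr fmvhn rvi awdr zsc iop iaj eknw lock htuqw
Hunk 2: at line 3 remove [gwq,tidr,fmvhn] add [aaiu,ylld,vhnpu] -> 14 lines: uyba asdes ipx aaiu ylld vhnpu rvi awdr zsc iop iaj eknw lock htuqw
Hunk 3: at line 7 remove [zsc,iop] add [fjnuf,akw] -> 14 lines: uyba asdes ipx aaiu ylld vhnpu rvi awdr fjnuf akw iaj eknw lock htuqw
Final line count: 14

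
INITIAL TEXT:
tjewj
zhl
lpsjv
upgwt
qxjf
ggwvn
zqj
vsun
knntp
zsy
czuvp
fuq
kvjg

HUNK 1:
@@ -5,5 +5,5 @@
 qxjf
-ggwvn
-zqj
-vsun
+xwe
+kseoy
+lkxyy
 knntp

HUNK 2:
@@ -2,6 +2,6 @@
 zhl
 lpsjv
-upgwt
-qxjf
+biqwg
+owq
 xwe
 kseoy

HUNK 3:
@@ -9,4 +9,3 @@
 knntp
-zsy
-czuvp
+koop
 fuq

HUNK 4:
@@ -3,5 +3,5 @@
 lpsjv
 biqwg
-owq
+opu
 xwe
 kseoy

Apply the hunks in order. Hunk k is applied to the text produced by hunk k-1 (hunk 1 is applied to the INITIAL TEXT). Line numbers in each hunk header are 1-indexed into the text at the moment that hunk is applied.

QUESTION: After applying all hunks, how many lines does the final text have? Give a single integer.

Hunk 1: at line 5 remove [ggwvn,zqj,vsun] add [xwe,kseoy,lkxyy] -> 13 lines: tjewj zhl lpsjv upgwt qxjf xwe kseoy lkxyy knntp zsy czuvp fuq kvjg
Hunk 2: at line 2 remove [upgwt,qxjf] add [biqwg,owq] -> 13 lines: tjewj zhl lpsjv biqwg owq xwe kseoy lkxyy knntp zsy czuvp fuq kvjg
Hunk 3: at line 9 remove [zsy,czuvp] add [koop] -> 12 lines: tjewj zhl lpsjv biqwg owq xwe kseoy lkxyy knntp koop fuq kvjg
Hunk 4: at line 3 remove [owq] add [opu] -> 12 lines: tjewj zhl lpsjv biqwg opu xwe kseoy lkxyy knntp koop fuq kvjg
Final line count: 12

Answer: 12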